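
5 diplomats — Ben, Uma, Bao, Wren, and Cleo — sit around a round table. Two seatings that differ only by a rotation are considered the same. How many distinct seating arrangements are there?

24

Fix one person's seat to break rotational symmetry; the remaining 4 people can be arranged in (4)! = 24 ways.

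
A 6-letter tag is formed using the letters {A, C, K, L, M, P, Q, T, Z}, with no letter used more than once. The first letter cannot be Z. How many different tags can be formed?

53760

The first letter has 9−1 = 8 choices (anything except Z).
The remaining 5 letters are filled from the other 8 symbols without repetition: 8 × 7 × 6 × 5 × 4 = 6720.
Total: 8 × 6720 = 53760.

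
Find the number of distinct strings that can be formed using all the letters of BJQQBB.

60

The 6 letters of BJQQBB have repeats: B appearing 3 times and Q appearing twice.
The number of distinct arrangements is 6!/(3!·2!) = 720/12 = 60.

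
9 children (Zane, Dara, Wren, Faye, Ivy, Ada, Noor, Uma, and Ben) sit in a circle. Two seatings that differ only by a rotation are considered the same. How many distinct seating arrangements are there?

40320

Around a circle, 9 distinct people have 9!/9 = (8)! = 40320 rotationally distinct seatings.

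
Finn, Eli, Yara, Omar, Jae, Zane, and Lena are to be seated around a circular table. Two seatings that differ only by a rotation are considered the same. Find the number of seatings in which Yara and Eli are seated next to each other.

Glue Yara and Eli into a block (2 internal orders). Seating 6 units around a circle gives (5)! arrangements.
So 2 × (5)! = 2 × 120 = 240.

240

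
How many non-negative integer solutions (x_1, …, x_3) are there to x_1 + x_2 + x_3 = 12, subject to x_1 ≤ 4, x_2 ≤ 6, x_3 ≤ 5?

Without the upper bounds there are C(14,2) = 91 ways to split 12 among 3 variables.
Subtract solutions that violate a single cap (substitute x_i' = x_i − (cap_i+1)): x_1 ≥ 5 gives C(9,2) = 36; x_2 ≥ 7 gives C(7,2) = 21; x_3 ≥ 6 gives C(8,2) = 28. Together 85.
Add back pairs where two caps are both exceeded: 1 + 3 + 0 = 4.
By inclusion–exclusion the count is 91 − 85 + 4 = 10.

10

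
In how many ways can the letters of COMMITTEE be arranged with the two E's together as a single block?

10080

Treat the 2 copies of E as a single block. The multiset to arrange is then {EE, C, I, M, M, O, T, T}, 8 items in all.
That gives (8)!/(2!·2!) = 10080 arrangements.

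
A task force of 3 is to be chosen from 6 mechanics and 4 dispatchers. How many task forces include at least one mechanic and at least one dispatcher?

With no constraint there are C(10,3) = 120 possible selections.
Selections missing a whole group: no mechanics → C(4,3) = 4; no dispatchers → C(6,3) = 20.
Both groups omitted at once is impossible, so 120 − 24 = 96.

96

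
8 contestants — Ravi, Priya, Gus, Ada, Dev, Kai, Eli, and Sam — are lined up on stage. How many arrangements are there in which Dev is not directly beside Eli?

30240

Of the 8! = 40320 arrangements, those with Dev and Eli adjacent number 2 × 7! = 10080 (treat the pair as a block with 2 internal orders).
So 40320 − 10080 = 30240 arrangements keep them apart.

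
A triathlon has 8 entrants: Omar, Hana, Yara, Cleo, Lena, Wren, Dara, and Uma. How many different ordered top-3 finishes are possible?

There are 8 choices for 1st place, 7 for 2nd, and 6 for 3rd.
That gives 8 × 7 × 6 = 336.

336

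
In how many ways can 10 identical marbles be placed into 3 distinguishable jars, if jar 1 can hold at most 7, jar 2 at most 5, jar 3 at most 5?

Ignoring the caps, the number of non-negative solutions to x_1+…+x_3 = 10 is C(12,2) = 66.
Subtract solutions that violate a single cap (substitute x_i' = x_i − (cap_i+1)): x_1 ≥ 8 gives C(4,2) = 6; x_2 ≥ 6 gives C(6,2) = 15; x_3 ≥ 6 gives C(6,2) = 15. Together 36.
No two caps can be exceeded simultaneously, so the pair terms are all 0.
By inclusion–exclusion the count is 66 − 36 + 0 = 30.

30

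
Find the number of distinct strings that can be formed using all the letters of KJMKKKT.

210

Letter multiplicities in KJMKKKT: J×1, K×4, M×1, T×1.
So there are 7! / (4!) = 210 distinguishable arrangements.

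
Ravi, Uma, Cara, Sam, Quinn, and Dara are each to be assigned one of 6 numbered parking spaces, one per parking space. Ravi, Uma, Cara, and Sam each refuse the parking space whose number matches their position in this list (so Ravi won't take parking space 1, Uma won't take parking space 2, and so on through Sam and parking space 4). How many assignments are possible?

Let Aᵢ (for 1 ≤ i ≤ 4) be the placements that put person i in their forbidden parking space. Any j of these fix j positions, leaving (6−j)! ways to fill the rest, and there are C(4,j) ways to pick which j.
By inclusion–exclusion, the number of valid placements is Σ_{j=0}^{4} (−1)^j C(4,j)·(6−j)!.
Computing: 720 − 480 + 144 − 24 + 2 = 362.

362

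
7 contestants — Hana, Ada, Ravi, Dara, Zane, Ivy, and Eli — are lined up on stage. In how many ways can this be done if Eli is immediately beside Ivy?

1440

Place the 5 others and the Eli-Ivy pair as 6 objects in a line; the pair has 2 internal arrangements.
That gives 2 × 6! = 2 × 720 = 1440.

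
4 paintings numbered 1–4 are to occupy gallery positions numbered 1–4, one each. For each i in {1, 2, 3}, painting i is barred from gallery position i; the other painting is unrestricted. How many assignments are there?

11

Let Aᵢ (for i ∈ {1, 2, 3}) be the placements that put painting i in its forbidden gallery position. Any j of these fix j positions, leaving (4−j)! ways to fill the rest, and there are C(3,j) ways to pick which j.
By inclusion–exclusion, the number of valid placements is Σ_{j=0}^{3} (−1)^j C(3,j)·(4−j)!.
Computing: 24 − 18 + 6 − 1 = 11.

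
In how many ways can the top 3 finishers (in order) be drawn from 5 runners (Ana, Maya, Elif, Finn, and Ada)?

60

There are 5 choices for 1st place, 4 for 2nd, and 3 for 3rd.
That gives 5 × 4 × 3 = 60.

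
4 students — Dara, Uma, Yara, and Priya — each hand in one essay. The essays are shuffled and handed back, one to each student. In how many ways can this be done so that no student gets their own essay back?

9

Count assignments avoiding every fixed point. For any j of the 4 students fixed to their own essay, the other 4−j can be arranged in (4−j)! ways.
By inclusion–exclusion this is Σ_{j=0}^{4} (−1)^j C(4,j)·(4−j)!.
Computing: 24 − 24 + 12 − 4 + 1 = 9.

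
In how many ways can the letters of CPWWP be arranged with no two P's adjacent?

There are 5!/(2!·2!) = 30 arrangements of CPWWP in total.
If the two P's are adjacent, glue them into one block, leaving 4 items to arrange: (4)!/(2!) = 12 ways.
Subtracting, 30 − 12 = 18 arrangements keep the P's apart.

18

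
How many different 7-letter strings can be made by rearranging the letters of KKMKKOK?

42

KKMKKOK has 7 letters with K appearing 5 times.
The number of distinct arrangements is 7!/(5!) = 5040/120 = 42.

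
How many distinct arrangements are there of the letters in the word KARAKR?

90

KARAKR has 6 letters with A appearing twice, K appearing twice, and R appearing twice.
Dividing 6! = 720 by 2!·2!·2! = 8 for the repeated letters gives 90.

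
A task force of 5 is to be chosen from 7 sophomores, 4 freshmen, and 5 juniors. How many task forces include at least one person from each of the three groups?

3010

With no constraint there are C(16,5) = 4368 possible selections.
Subtract selections that omit an entire group: no sophomores → C(9,5) = 126; no freshmen → C(12,5) = 792; no juniors → C(11,5) = 462.
Add back selections omitting two groups (i.e. drawn from a single group): C(7,5) + C(4,5) + C(5,5) = 22.
By inclusion–exclusion: 4368 − 1380 + 22 = 3010.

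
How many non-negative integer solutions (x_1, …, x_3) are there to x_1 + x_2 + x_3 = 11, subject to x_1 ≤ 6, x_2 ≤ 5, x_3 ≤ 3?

By stars and bars, unrestricted non-negative solutions to x_1+…+x_3 = 11 number C(11+2,2) = 78.
Subtract solutions that violate a single cap (substitute x_i' = x_i − (cap_i+1)): x_1 ≥ 7 gives C(6,2) = 15; x_2 ≥ 6 gives C(7,2) = 21; x_3 ≥ 4 gives C(9,2) = 36. Together 72.
Add back pairs where two caps are both exceeded: 0 + 1 + 3 = 4.
By inclusion–exclusion the count is 78 − 72 + 4 = 10.

10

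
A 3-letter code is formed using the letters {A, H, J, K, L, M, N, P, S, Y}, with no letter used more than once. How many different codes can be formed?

720

This is a permutation of 3 out of 10: P(10,3) = 10!/7!.
That product is 10 × 9 × 8 = 720.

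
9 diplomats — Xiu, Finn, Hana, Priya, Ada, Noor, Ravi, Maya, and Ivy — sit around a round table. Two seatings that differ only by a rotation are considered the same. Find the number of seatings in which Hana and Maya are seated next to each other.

10080

Treat {Hana, Maya} as one unit (2 internal orders) and seat the resulting 8 units around the table: (7)! circular arrangements.
So 2 × (7)! = 2 × 5040 = 10080.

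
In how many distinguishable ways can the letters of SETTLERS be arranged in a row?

5040

Letter multiplicities in SETTLERS: E×2, L×1, R×1, S×2, T×2.
So there are 8! / (2!·2!·2!) = 5040 distinguishable arrangements.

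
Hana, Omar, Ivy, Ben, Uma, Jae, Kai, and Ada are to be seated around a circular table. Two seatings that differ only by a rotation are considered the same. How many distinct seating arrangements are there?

Fix one person's seat to break rotational symmetry; the remaining 7 people can be arranged in (7)! = 5040 ways.

5040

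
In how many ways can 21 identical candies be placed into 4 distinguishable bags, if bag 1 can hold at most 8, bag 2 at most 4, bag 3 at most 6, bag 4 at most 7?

Without the upper bounds there are C(24,3) = 2024 ways to split 21 among 4 bags.
Subtract solutions that violate a single cap (substitute x_i' = x_i − (cap_i+1)): x_1 ≥ 9 gives C(15,3) = 455; x_2 ≥ 5 gives C(19,3) = 969; x_3 ≥ 7 gives C(17,3) = 680; x_4 ≥ 8 gives C(16,3) = 560. Together 2664.
Add back pairs where two caps are both exceeded: 120 + 56 + 35 + 220 + 165 + 84 = 680.
Subtract triples: 1 + 0 + 0 + 4 = 5.
By inclusion–exclusion the count is 2024 − 2664 + 680 − 5 = 35.

35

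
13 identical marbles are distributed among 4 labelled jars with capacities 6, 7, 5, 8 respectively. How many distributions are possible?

Without the upper bounds there are C(16,3) = 560 ways to split 13 among 4 jars.
Subtract solutions that violate a single cap (substitute x_i' = x_i − (cap_i+1)): x_1 ≥ 7 gives C(9,3) = 84; x_2 ≥ 8 gives C(8,3) = 56; x_3 ≥ 6 gives C(10,3) = 120; x_4 ≥ 9 gives C(7,3) = 35. Together 295.
Add back pairs where two caps are both exceeded: 0 + 1 + 0 + 0 + 0 + 0 = 1.
By inclusion–exclusion the count is 560 − 295 + 1 = 266.

266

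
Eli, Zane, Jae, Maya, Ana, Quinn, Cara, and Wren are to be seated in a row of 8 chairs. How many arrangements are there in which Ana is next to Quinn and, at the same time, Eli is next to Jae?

Treat {Ana,Quinn} as one block (2 orders) and {Eli,Jae} as another (2 orders).
That leaves 6 units to arrange: 2 × 2 × 6! = 4 × 720 = 2880.

2880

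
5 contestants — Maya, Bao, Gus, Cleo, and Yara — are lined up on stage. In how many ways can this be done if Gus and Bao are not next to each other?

72

Of the 5! = 120 arrangements, those with Gus and Bao adjacent number 2 × 4! = 48 (treat the pair as a block with 2 internal orders).
Complementary counting: 120 − 48 = 72.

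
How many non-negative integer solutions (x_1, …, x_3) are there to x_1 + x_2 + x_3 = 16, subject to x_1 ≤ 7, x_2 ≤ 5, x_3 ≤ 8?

15

Without the upper bounds there are C(18,2) = 153 ways to split 16 among 3 variables.
Subtract solutions that violate a single cap (substitute x_i' = x_i − (cap_i+1)): x_1 ≥ 8 gives C(10,2) = 45; x_2 ≥ 6 gives C(12,2) = 66; x_3 ≥ 9 gives C(9,2) = 36. Together 147.
Add back pairs where two caps are both exceeded: 6 + 0 + 3 = 9.
By inclusion–exclusion the count is 153 − 147 + 9 = 15.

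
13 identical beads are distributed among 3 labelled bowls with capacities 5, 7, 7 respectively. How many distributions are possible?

Without the upper bounds there are C(15,2) = 105 ways to split 13 among 3 bowls.
Subtract solutions that violate a single cap (substitute x_i' = x_i − (cap_i+1)): x_1 ≥ 6 gives C(9,2) = 36; x_2 ≥ 8 gives C(7,2) = 21; x_3 ≥ 8 gives C(7,2) = 21. Together 78.
No two caps can be exceeded simultaneously, so the pair terms are all 0.
By inclusion–exclusion the count is 105 − 78 + 0 = 27.

27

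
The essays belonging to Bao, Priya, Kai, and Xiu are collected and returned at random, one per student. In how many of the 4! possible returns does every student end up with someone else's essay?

9

This is the derangement count D_4: permutations of 4 items with no fixed point.
By inclusion–exclusion this is Σ_{j=0}^{4} (−1)^j C(4,j)·(4−j)!.
Computing: 24 − 24 + 12 − 4 + 1 = 9.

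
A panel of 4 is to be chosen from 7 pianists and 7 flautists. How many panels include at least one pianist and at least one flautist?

With no constraint there are C(14,4) = 1001 possible selections.
Selections missing a whole group: no pianists → C(7,4) = 35; no flautists → C(7,4) = 35.
Both groups omitted at once is impossible, so 1001 − 70 = 931.

931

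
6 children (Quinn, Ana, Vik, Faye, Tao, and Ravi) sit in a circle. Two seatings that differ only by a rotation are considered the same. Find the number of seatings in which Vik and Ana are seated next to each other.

Glue Vik and Ana into a block (2 internal orders). Seating 5 units around a circle gives (4)! arrangements.
So 2 × (4)! = 2 × 24 = 48.

48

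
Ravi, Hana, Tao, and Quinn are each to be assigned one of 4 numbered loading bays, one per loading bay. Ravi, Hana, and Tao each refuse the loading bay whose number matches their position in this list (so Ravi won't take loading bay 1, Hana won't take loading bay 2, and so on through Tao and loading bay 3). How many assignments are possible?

Let Aᵢ (for i ∈ {1, 2, 3}) be the placements that put person i in their forbidden loading bay. Any j of these fix j positions, leaving (4−j)! ways to fill the rest, and there are C(3,j) ways to pick which j.
By inclusion–exclusion, the number of valid placements is Σ_{j=0}^{3} (−1)^j C(3,j)·(4−j)!.
Computing: 24 − 18 + 6 − 1 = 11.

11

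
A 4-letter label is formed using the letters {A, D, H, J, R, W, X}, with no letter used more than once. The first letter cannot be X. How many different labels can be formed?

720

The first letter has 7−1 = 6 choices (anything except X).
The remaining 3 letters are filled from the other 6 symbols without repetition: 6 × 5 × 4 = 120.
Total: 6 × 120 = 720.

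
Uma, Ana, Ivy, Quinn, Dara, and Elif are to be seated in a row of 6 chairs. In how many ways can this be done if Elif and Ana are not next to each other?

Of the 6! = 720 arrangements, those with Elif and Ana adjacent number 2 × 5! = 240 (treat the pair as a block with 2 internal orders).
Complementary counting: 720 − 240 = 480.

480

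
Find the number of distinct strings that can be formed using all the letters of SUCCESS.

SUCCESS has 7 letters with C appearing twice and S appearing 3 times.
So there are 7! / (3!·2!) = 420 distinguishable arrangements.

420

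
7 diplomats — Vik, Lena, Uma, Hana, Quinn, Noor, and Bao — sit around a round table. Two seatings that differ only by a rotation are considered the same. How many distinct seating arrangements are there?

720

Seat Vik anywhere (absorbing the rotational symmetry), then permute the other 6: (6)! = 720.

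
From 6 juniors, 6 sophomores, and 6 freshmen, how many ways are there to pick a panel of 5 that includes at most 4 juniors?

Split by how many juniors are chosen (0 through 4).
Sum: C(6,0)·C(12,5) + C(6,1)·C(12,4) + C(6,2)·C(12,3) + C(6,3)·C(12,2) + C(6,4)·C(12,1) = 792 + 2970 + 3300 + 1320 + 180 = 8562.

8562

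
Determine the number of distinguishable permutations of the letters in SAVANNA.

SAVANNA has 7 letters with A appearing 3 times and N appearing twice.
The number of distinct arrangements is 7!/(3!·2!) = 5040/12 = 420.

420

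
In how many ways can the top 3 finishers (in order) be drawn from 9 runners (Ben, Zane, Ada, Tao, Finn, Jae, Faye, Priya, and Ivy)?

There are 9 choices for 1st place, 8 for 2nd, and 7 for 3rd.
That gives 9 × 8 × 7 = 504.

504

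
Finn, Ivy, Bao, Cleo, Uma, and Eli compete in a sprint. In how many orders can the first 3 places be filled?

120

This is an ordered selection of 3 from 6: P(6,3).
That gives 6 × 5 × 4 = 120.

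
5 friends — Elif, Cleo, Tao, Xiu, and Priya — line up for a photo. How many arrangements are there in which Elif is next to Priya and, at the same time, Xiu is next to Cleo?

24

Treat {Elif,Priya} as one block (2 orders) and {Xiu,Cleo} as another (2 orders).
That leaves 3 units to arrange: 2 × 2 × 3! = 4 × 6 = 24.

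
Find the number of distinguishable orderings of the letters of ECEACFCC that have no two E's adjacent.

Total arrangements of ECEACFCC: 8!/(4!·2!) = 840.
If the two E's are adjacent, glue them into one block, leaving 7 items to arrange: (7)!/(4!) = 210 ways.
Hence 840 − 210 = 630.

630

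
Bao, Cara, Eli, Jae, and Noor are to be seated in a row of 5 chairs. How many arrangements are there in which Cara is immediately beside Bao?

48

Place the 3 others and the Cara-Bao pair as 4 objects in a line; the pair has 2 internal arrangements.
That gives 2 × 4! = 2 × 24 = 48.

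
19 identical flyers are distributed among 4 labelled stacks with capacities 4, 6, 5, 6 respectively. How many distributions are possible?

10

Without the upper bounds there are C(22,3) = 1540 ways to split 19 among 4 stacks.
Subtract solutions that violate a single cap (substitute x_i' = x_i − (cap_i+1)): x_1 ≥ 5 gives C(17,3) = 680; x_2 ≥ 7 gives C(15,3) = 455; x_3 ≥ 6 gives C(16,3) = 560; x_4 ≥ 7 gives C(15,3) = 455. Together 2150.
Add back pairs where two caps are both exceeded: 120 + 165 + 120 + 84 + 56 + 84 = 629.
Subtract triples: 4 + 1 + 4 + 0 = 9.
By inclusion–exclusion the count is 1540 − 2150 + 629 − 9 = 10.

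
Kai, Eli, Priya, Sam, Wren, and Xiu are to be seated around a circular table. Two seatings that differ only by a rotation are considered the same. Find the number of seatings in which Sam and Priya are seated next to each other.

Glue Sam and Priya into a block (2 internal orders). Seating 5 units around a circle gives (4)! arrangements.
So 2 × (4)! = 2 × 24 = 48.

48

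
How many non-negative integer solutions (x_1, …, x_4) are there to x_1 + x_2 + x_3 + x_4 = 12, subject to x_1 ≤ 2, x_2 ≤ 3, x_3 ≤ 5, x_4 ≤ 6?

30

By stars and bars, unrestricted non-negative solutions to x_1+…+x_4 = 12 number C(12+3,3) = 455.
Subtract solutions that violate a single cap (substitute x_i' = x_i − (cap_i+1)): x_1 ≥ 3 gives C(12,3) = 220; x_2 ≥ 4 gives C(11,3) = 165; x_3 ≥ 6 gives C(9,3) = 84; x_4 ≥ 7 gives C(8,3) = 56. Together 525.
Add back pairs where two caps are both exceeded: 56 + 20 + 10 + 10 + 4 + 0 = 100.
By inclusion–exclusion the count is 455 − 525 + 100 = 30.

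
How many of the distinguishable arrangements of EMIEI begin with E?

Fix E in the first position and arrange the remaining 4 letters.
Those 4 letters have I appearing twice, giving (4)!/(2!) = 12.

12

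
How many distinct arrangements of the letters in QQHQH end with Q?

6

With the last slot taken by Q, it remains to arrange the other 4 letters (QHQH).
Those 4 letters have H appearing twice and Q appearing twice, giving (4)!/(2!·2!) = 6.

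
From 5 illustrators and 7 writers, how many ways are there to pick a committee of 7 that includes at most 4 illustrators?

Split by how many illustrators are chosen (0 through 4).
Sum: C(5,0)·C(7,7) + C(5,1)·C(7,6) + C(5,2)·C(7,5) + C(5,3)·C(7,4) + C(5,4)·C(7,3) = 1 + 35 + 210 + 350 + 175 = 771.

771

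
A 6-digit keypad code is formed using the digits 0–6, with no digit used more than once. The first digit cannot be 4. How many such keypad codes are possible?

The first digit has 7−1 = 6 choices (anything except 4).
The remaining 5 digits are filled from the other 6 symbols without repetition: 6 × 5 × 4 × 3 × 2 = 720.
Total: 6 × 720 = 4320.

4320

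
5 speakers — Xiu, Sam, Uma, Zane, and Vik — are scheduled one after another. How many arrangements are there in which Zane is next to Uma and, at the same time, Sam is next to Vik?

24

Treat {Zane,Uma} as one block (2 orders) and {Sam,Vik} as another (2 orders).
That leaves 3 units to arrange: 2 × 2 × 3! = 4 × 6 = 24.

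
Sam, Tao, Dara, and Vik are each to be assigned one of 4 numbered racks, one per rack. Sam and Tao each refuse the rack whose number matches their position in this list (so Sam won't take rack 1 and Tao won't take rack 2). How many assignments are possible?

14

Let Aᵢ (for i ∈ {1, 2}) be the placements that put person i in their forbidden rack. Any j of these fix j positions, leaving (4−j)! ways to fill the rest, and there are C(2,j) ways to pick which j.
By inclusion–exclusion, the number of valid placements is Σ_{j=0}^{2} (−1)^j C(2,j)·(4−j)!.
Computing: 24 − 12 + 2 = 14.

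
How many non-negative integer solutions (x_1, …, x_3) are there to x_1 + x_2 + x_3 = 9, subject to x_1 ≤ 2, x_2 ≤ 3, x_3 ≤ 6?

6

By stars and bars, unrestricted non-negative solutions to x_1+…+x_3 = 9 number C(9+2,2) = 55.
Subtract solutions that violate a single cap (substitute x_i' = x_i − (cap_i+1)): x_1 ≥ 3 gives C(8,2) = 28; x_2 ≥ 4 gives C(7,2) = 21; x_3 ≥ 7 gives C(4,2) = 6. Together 55.
Add back pairs where two caps are both exceeded: 6 + 0 + 0 = 6.
By inclusion–exclusion the count is 55 − 55 + 6 = 6.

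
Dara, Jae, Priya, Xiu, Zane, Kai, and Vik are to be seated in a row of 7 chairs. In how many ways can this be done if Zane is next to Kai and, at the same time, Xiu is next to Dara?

480

Treat {Zane,Kai} as one block (2 orders) and {Xiu,Dara} as another (2 orders).
That leaves 5 units to arrange: 2 × 2 × 5! = 4 × 120 = 480.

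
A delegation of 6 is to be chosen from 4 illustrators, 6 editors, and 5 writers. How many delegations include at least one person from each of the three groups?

4250

With no constraint there are C(15,6) = 5005 possible selections.
Selections missing a whole group: no illustrators → C(11,6) = 462; no editors → C(9,6) = 84; no writers → C(10,6) = 210.
Add back selections omitting two groups (i.e. drawn from a single group): C(4,6) + C(6,6) + C(5,6) = 1.
By inclusion–exclusion: 5005 − 756 + 1 = 4250.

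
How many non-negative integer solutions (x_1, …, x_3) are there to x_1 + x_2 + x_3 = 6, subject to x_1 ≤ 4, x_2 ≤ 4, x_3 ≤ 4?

19

Ignoring the caps, the number of non-negative solutions to x_1+…+x_3 = 6 is C(8,2) = 28.
Subtract solutions that violate a single cap (substitute x_i' = x_i − (cap_i+1)): x_1 ≥ 5 gives C(3,2) = 3; x_2 ≥ 5 gives C(3,2) = 3; x_3 ≥ 5 gives C(3,2) = 3. Together 9.
No two caps can be exceeded simultaneously, so the pair terms are all 0.
By inclusion–exclusion the count is 28 − 9 + 0 = 19.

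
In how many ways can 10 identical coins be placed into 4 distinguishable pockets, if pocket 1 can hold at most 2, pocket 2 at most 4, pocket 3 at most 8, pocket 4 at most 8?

Ignoring the caps, the number of non-negative solutions to x_1+…+x_4 = 10 is C(13,3) = 286.
Subtract solutions that violate a single cap (substitute x_i' = x_i − (cap_i+1)): x_1 ≥ 3 gives C(10,3) = 120; x_2 ≥ 5 gives C(8,3) = 56; x_3 ≥ 9 gives C(4,3) = 4; x_4 ≥ 9 gives C(4,3) = 4. Together 184.
Add back pairs where two caps are both exceeded: 10 + 0 + 0 + 0 + 0 + 0 = 10.
By inclusion–exclusion the count is 286 − 184 + 10 = 112.

112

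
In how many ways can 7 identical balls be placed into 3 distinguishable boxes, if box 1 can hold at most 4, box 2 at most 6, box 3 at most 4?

23

By stars and bars, unrestricted non-negative solutions to x_1+…+x_3 = 7 number C(7+2,2) = 36.
Subtract solutions that violate a single cap (substitute x_i' = x_i − (cap_i+1)): x_1 ≥ 5 gives C(4,2) = 6; x_2 ≥ 7 gives C(2,2) = 1; x_3 ≥ 5 gives C(4,2) = 6. Together 13.
No two caps can be exceeded simultaneously, so the pair terms are all 0.
By inclusion–exclusion the count is 36 − 13 + 0 = 23.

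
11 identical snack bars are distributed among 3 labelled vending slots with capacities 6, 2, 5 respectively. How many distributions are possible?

Ignoring the caps, the number of non-negative solutions to x_1+…+x_3 = 11 is C(13,2) = 78.
Subtract solutions that violate a single cap (substitute x_i' = x_i − (cap_i+1)): x_1 ≥ 7 gives C(6,2) = 15; x_2 ≥ 3 gives C(10,2) = 45; x_3 ≥ 6 gives C(7,2) = 21. Together 81.
Add back pairs where two caps are both exceeded: 3 + 0 + 6 = 9.
By inclusion–exclusion the count is 78 − 81 + 9 = 6.

6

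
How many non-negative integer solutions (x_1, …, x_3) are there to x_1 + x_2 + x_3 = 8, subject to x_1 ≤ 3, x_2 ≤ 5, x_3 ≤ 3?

Ignoring the caps, the number of non-negative solutions to x_1+…+x_3 = 8 is C(10,2) = 45.
Subtract solutions that violate a single cap (substitute x_i' = x_i − (cap_i+1)): x_1 ≥ 4 gives C(6,2) = 15; x_2 ≥ 6 gives C(4,2) = 6; x_3 ≥ 4 gives C(6,2) = 15. Together 36.
Add back pairs where two caps are both exceeded: 0 + 1 + 0 = 1.
By inclusion–exclusion the count is 45 − 36 + 1 = 10.

10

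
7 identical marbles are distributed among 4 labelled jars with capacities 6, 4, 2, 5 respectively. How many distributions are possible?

70

Without the upper bounds there are C(10,3) = 120 ways to split 7 among 4 jars.
Subtract solutions that violate a single cap (substitute x_i' = x_i − (cap_i+1)): x_1 ≥ 7 gives C(3,3) = 1; x_2 ≥ 5 gives C(5,3) = 10; x_3 ≥ 3 gives C(7,3) = 35; x_4 ≥ 6 gives C(4,3) = 4. Together 50.
No two caps can be exceeded simultaneously, so the pair terms are all 0.
By inclusion–exclusion the count is 120 − 50 + 0 = 70.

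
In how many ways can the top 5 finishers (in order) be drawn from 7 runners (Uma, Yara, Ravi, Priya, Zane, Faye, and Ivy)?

2520

There are 7 choices for 1st place, 6 for 2nd, and so on down to 3 for position 5.
That gives 7 × 6 × 5 × 4 × 3 = 2520.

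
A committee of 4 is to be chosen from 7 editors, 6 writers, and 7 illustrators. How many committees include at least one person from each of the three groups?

Total 4-person selections from all 20: C(20,4) = 4845.
Subtract selections that omit an entire group: no editors → C(13,4) = 715; no writers → C(14,4) = 1001; no illustrators → C(13,4) = 715.
Add back selections omitting two groups (i.e. drawn from a single group): C(7,4) + C(6,4) + C(7,4) = 85.
By inclusion–exclusion: 4845 − 2431 + 85 = 2499.

2499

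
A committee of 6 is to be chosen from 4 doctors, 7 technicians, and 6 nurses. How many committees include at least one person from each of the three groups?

With no constraint there are C(17,6) = 12376 possible selections.
Subtract selections that omit an entire group: no doctors → C(13,6) = 1716; no technicians → C(10,6) = 210; no nurses → C(11,6) = 462.
Add back selections omitting two groups (i.e. drawn from a single group): C(4,6) + C(7,6) + C(6,6) = 8.
By inclusion–exclusion: 12376 − 2388 + 8 = 9996.

9996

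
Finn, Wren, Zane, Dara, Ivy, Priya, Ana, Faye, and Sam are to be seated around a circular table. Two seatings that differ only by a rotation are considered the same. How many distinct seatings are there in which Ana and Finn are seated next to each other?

Glue Ana and Finn into a block (2 internal orders). Seating 8 units around a circle gives (7)! arrangements.
So 2 × (7)! = 2 × 5040 = 10080.

10080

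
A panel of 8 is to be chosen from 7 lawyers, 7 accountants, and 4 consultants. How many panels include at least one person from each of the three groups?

40425

Unrestricted: C(18,8) = 43758 ways to pick any 8 of the 18.
Subtract selections that omit an entire group: no lawyers → C(11,8) = 165; no accountants → C(11,8) = 165; no consultants → C(14,8) = 3003.
Add back selections omitting two groups (i.e. drawn from a single group): C(7,8) + C(7,8) + C(4,8) = 0.
By inclusion–exclusion: 43758 − 3333 + 0 = 40425.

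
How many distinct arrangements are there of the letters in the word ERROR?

ERROR has 5 letters with R appearing 3 times.
Dividing 5! = 120 by 3! = 6 for the repeated letters gives 20.

20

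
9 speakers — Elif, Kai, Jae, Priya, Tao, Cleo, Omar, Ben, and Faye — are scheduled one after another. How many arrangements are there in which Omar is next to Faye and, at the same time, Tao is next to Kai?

20160

Treat {Omar,Faye} as one block (2 orders) and {Tao,Kai} as another (2 orders).
That leaves 7 units to arrange: 2 × 2 × 7! = 4 × 5040 = 20160.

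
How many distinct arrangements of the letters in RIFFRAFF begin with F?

With the first slot taken by F, it remains to arrange the other 7 letters (RIFRAFF).
Those 7 letters have F appearing 3 times and R appearing twice, giving (7)!/(3!·2!) = 420.

420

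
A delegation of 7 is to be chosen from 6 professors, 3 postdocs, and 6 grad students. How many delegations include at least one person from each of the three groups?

5571

With no constraint there are C(15,7) = 6435 possible selections.
Subtract selections that omit an entire group: no professors → C(9,7) = 36; no postdocs → C(12,7) = 792; no grad students → C(9,7) = 36.
Add back selections omitting two groups (i.e. drawn from a single group): C(6,7) + C(3,7) + C(6,7) = 0.
By inclusion–exclusion: 6435 − 864 + 0 = 5571.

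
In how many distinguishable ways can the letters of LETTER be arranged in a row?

180

LETTER has 6 letters with E appearing twice and T appearing twice.
The number of distinct arrangements is 6!/(2!·2!) = 720/4 = 180.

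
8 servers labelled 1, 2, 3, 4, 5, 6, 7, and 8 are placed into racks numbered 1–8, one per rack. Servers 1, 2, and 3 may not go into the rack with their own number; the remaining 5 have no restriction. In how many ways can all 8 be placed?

27240

Let Aᵢ (for i ∈ {1, 2, 3}) be the placements that put server i in its forbidden rack. Any j of these fix j positions, leaving (8−j)! ways to fill the rest, and there are C(3,j) ways to pick which j.
By inclusion–exclusion, the number of valid placements is Σ_{j=0}^{3} (−1)^j C(3,j)·(8−j)!.
Computing: 40320 − 15120 + 2160 − 120 = 27240.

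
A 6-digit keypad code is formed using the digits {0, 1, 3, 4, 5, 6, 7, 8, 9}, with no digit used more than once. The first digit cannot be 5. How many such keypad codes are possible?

53760

The first digit has 9−1 = 8 choices (anything except 5).
The remaining 5 digits are filled from the other 8 symbols without repetition: 8 × 7 × 6 × 5 × 4 = 6720.
Total: 8 × 6720 = 53760.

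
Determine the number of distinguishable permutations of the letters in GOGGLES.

The 7 letters of GOGGLES have repeats: G appearing 3 times.
Dividing 7! = 5040 by 3! = 6 for the repeated letters gives 840.

840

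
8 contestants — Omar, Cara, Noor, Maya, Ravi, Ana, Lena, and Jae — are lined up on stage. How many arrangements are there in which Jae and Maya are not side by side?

Of the 8! = 40320 arrangements, those with Jae and Maya adjacent number 2 × 7! = 10080 (treat the pair as a block with 2 internal orders).
Complementary counting: 40320 − 10080 = 30240.

30240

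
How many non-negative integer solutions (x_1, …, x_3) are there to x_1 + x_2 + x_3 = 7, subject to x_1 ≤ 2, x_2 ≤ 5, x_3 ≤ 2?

Ignoring the caps, the number of non-negative solutions to x_1+…+x_3 = 7 is C(9,2) = 36.
Subtract solutions that violate a single cap (substitute x_i' = x_i − (cap_i+1)): x_1 ≥ 3 gives C(6,2) = 15; x_2 ≥ 6 gives C(3,2) = 3; x_3 ≥ 3 gives C(6,2) = 15. Together 33.
Add back pairs where two caps are both exceeded: 0 + 3 + 0 = 3.
By inclusion–exclusion the count is 36 − 33 + 3 = 6.

6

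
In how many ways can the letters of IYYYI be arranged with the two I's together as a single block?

4

Treat the 2 copies of I as a single block. The multiset to arrange is then {II, Y, Y, Y}, 4 items in all.
That gives (4)!/(3!) = 4 arrangements.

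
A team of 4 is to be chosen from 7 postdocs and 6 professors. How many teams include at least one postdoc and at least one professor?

Total 4-person selections from all 13: C(13,4) = 715.
Subtract selections that omit an entire group: no postdocs → C(6,4) = 15; no professors → C(7,4) = 35.
Both groups omitted at once is impossible, so 715 − 50 = 665.

665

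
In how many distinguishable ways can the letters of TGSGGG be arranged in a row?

The 6 letters of TGSGGG have repeats: G appearing 4 times.
So there are 6! / (4!) = 30 distinguishable arrangements.

30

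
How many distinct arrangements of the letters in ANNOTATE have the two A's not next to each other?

Total arrangements of ANNOTATE: 8!/(2!·2!·2!) = 5040.
Arrangements with the A's together: treat AA as one letter, giving (7)!/(2!·2!) = 1260.
Hence 5040 − 1260 = 3780.

3780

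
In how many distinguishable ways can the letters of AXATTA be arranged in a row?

60

The 6 letters of AXATTA have repeats: A appearing 3 times and T appearing twice.
The number of distinct arrangements is 6!/(3!·2!) = 720/12 = 60.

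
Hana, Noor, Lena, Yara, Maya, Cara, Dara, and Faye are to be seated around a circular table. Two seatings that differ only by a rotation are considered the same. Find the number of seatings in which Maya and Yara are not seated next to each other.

All circular seatings of 8 people number (7)! = 5040.
Seatings with Maya beside Yara: treat them as a block with 2 internal orders, giving 2 × (6)! = 1440.
Subtracting, 5040 − 1440 = 3600.

3600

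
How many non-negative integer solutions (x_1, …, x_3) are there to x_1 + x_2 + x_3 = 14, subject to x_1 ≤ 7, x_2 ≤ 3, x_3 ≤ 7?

By stars and bars, unrestricted non-negative solutions to x_1+…+x_3 = 14 number C(14+2,2) = 120.
Subtract solutions that violate a single cap (substitute x_i' = x_i − (cap_i+1)): x_1 ≥ 8 gives C(8,2) = 28; x_2 ≥ 4 gives C(12,2) = 66; x_3 ≥ 8 gives C(8,2) = 28. Together 122.
Add back pairs where two caps are both exceeded: 6 + 0 + 6 = 12.
By inclusion–exclusion the count is 120 − 122 + 12 = 10.

10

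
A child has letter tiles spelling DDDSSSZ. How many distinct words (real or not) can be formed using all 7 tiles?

140

DDDSSSZ has 7 letters with D appearing 3 times and S appearing 3 times.
Dividing 7! = 5040 by 3!·3! = 36 for the repeated letters gives 140.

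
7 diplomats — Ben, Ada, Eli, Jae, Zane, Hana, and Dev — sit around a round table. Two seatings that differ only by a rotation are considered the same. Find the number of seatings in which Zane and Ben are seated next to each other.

240

Treat {Zane, Ben} as one unit (2 internal orders) and seat the resulting 6 units around the table: (5)! circular arrangements.
So 2 × (5)! = 2 × 120 = 240.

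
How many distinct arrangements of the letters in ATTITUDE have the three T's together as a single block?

Treat the 3 copies of T as a single block. The multiset to arrange is then {TTT, A, D, E, I, U}, 6 items in all.
All 6 items are distinct, so there are (6)! = 720 arrangements.

720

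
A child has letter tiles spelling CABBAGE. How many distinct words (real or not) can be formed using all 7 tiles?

1260

Letter multiplicities in CABBAGE: A×2, B×2, C×1, E×1, G×1.
The number of distinct arrangements is 7!/(2!·2!) = 5040/4 = 1260.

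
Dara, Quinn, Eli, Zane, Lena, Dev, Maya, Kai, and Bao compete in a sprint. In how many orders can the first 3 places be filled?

504

This is an ordered selection of 3 from 9: P(9,3).
That gives 9 × 8 × 7 = 504.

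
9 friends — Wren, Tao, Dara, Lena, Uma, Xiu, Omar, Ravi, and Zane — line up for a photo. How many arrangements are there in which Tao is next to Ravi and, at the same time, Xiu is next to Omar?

Treat {Tao,Ravi} as one block (2 orders) and {Xiu,Omar} as another (2 orders).
That leaves 7 units to arrange: 2 × 2 × 7! = 4 × 5040 = 20160.

20160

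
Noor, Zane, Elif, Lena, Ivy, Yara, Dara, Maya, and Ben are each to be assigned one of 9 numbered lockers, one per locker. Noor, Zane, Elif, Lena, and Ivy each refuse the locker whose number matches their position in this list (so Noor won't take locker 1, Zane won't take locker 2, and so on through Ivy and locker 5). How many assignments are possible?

Let Aᵢ (for 1 ≤ i ≤ 5) be the placements that put person i in their forbidden locker. Any j of these fix j positions, leaving (9−j)! ways to fill the rest, and there are C(5,j) ways to pick which j.
By inclusion–exclusion, the number of valid placements is Σ_{j=0}^{5} (−1)^j C(5,j)·(9−j)!.
Computing: 362880 − 201600 + 50400 − 7200 + 600 − 24 = 205056.

205056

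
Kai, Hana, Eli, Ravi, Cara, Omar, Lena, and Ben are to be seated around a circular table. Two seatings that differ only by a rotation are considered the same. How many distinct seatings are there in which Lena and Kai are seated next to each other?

1440

Glue Lena and Kai into a block (2 internal orders). Seating 7 units around a circle gives (6)! arrangements.
So 2 × (6)! = 2 × 720 = 1440.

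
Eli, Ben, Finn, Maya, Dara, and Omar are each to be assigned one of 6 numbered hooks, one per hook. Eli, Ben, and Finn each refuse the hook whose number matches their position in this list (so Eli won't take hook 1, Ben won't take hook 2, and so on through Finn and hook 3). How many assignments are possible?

426

Let Aᵢ (for i ∈ {1, 2, 3}) be the placements that put person i in their forbidden hook. Any j of these fix j positions, leaving (6−j)! ways to fill the rest, and there are C(3,j) ways to pick which j.
By inclusion–exclusion, the number of valid placements is Σ_{j=0}^{3} (−1)^j C(3,j)·(6−j)!.
Computing: 720 − 360 + 72 − 6 = 426.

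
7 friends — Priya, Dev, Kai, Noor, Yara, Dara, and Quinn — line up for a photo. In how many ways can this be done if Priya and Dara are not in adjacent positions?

3600

There are 7! = 5040 arrangements in all. If Priya and Dara are adjacent, merging them into one block gives 2·(6)! = 1440 arrangements.
Complementary counting: 5040 − 1440 = 3600.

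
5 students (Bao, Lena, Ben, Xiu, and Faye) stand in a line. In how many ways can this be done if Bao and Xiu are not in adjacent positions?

72

Of the 5! = 120 arrangements, those with Bao and Xiu adjacent number 2 × 4! = 48 (treat the pair as a block with 2 internal orders).
So 120 − 48 = 72 arrangements keep them apart.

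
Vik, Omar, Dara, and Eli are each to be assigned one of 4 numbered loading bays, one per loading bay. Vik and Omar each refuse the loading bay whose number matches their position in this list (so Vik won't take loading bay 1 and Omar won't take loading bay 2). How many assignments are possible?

Let Aᵢ (for i ∈ {1, 2}) be the placements that put person i in their forbidden loading bay. Any j of these fix j positions, leaving (4−j)! ways to fill the rest, and there are C(2,j) ways to pick which j.
By inclusion–exclusion, the number of valid placements is Σ_{j=0}^{2} (−1)^j C(2,j)·(4−j)!.
Computing: 24 − 12 + 2 = 14.

14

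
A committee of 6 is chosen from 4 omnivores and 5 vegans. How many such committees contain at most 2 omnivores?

Split by how many omnivores are chosen (0 through 2).
Sum: C(4,0)·C(5,6) + C(4,1)·C(5,5) + C(4,2)·C(5,4) = 0 + 4 + 30 = 34.

34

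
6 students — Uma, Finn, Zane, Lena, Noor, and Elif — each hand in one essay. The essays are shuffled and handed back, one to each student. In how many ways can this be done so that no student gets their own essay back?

265

Count assignments avoiding every fixed point. For any j of the 6 students fixed to their own essay, the other 6−j can be arranged in (6−j)! ways.
By inclusion–exclusion this is Σ_{j=0}^{6} (−1)^j C(6,j)·(6−j)!.
Computing: 720 − 720 + 360 − 120 + 30 − 6 + 1 = 265.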